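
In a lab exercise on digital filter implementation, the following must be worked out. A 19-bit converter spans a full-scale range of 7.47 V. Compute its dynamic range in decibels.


Dynamic range from full-scale to LSB:
V_min = V_max / 2^bits = 7.47 / 2^19
DR = 20 * log10(V_max / V_min)
   = 20 * log10(2^19)
   = 20 * 19 * log10(2)
   = 114.39 dB

114.39 dB


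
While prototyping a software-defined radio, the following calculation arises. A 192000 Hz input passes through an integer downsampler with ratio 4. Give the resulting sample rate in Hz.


Decimation reduces the sample rate:
fs_out = fs_in / M
       = 192000 / 4
       = 48000.0 Hz

48000.0 Hz


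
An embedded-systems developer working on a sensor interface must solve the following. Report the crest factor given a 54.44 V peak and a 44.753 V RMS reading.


Crest factor is the ratio of peak to RMS:
CF = V_peak / V_rms
   = 54.44 / 44.753
   = 1.2165

1.2165


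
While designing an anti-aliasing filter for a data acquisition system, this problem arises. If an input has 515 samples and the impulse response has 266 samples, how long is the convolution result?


Linear convolution output length:
L = N + M - 1
  = 515 + 266 - 1
  = 780 samples

780


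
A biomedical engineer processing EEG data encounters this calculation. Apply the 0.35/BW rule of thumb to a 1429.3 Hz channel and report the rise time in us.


Rise time from bandwidth relationship:
tr = 0.35 / BW
   = 0.35 / 1429.3
   = 0.0002448751137 s
   = 244.8751 us

244.8751 us


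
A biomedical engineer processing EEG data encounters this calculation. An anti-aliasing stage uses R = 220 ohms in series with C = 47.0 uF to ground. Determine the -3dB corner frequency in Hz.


Cutoff frequency of a first-order RC filter:
fc = 1 / (2 * pi * R * C)
C = 47.0 uF = 4.7e-05 F
fc = 1 / (2 * pi * 220 * 4.7e-05)
   = 1 / 0.064968136076237
   = 15.392161 Hz

15.392161 Hz


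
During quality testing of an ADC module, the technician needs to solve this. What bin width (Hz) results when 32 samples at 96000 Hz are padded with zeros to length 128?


Frequency resolution after zero-padding:
N_padded = 32 * 4 = 128
df = fs / N_padded
   = 96000 / 128
   = 750.0 Hz

750.0 Hz


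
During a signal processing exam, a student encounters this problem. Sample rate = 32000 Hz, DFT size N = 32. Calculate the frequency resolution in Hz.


DFT frequency resolution:
df = fs / N
   = 32000 / 32
   = 1000.0 Hz

1000.0 Hz


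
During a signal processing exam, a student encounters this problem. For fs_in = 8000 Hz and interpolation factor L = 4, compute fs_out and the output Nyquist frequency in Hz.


Step 1 — output sample rate after interpolation by L:
fs_out = L * fs_in = 4 * 8000 = 32000 Hz

Step 2 — Nyquist frequency of the output stream:
f_Nyq = fs_out / 2 = 32000 / 2 = 16000.0 Hz

fs_out = 32000 Hz; f_Nyquist = 16000.0 Hz


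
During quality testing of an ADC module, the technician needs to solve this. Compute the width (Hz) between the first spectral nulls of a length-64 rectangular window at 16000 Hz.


Main lobe width for a rectangular window:
Width = 2 * fs / N
      = 2 * 16000 / 64
      = 32000 / 64
      = 500.0 Hz

500.0 Hz


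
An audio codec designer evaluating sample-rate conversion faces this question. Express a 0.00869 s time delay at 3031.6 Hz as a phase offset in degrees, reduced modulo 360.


Phase shift from frequency and time delay:
phi = 360 * f * t_delay
    = 360 * 3031.6 * 0.00869
    = 9484.06 degrees
    mod 360 = 124.06 degrees

124.06 degrees


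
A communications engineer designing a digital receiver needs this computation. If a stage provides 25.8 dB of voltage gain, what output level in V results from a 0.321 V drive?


Output voltage from dB gain:
V_out = V_in * 10^(gain_dB / 20)
      = 0.321 * 10^(25.8 / 20)
      = 0.321 * 19.498446
      = 6.259 V

6.259 V


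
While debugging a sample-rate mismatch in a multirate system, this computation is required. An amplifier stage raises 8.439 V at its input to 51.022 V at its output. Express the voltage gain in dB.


Voltage gain in dB:
G = 20 * log10(Vout / Vin)
  = 20 * log10(51.022 / 8.439)
  = 20 * log10(6.045977)
  = 20 * 0.781466
  = 15.63 dB

15.63 dB


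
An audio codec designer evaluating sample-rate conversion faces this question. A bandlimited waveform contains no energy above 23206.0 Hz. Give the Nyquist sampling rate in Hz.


The Nyquist rate is twice the maximum frequency component.
fs_min = 2 * fmax
      = 2 * 23206.0
      = 46412.0 Hz

46412.0


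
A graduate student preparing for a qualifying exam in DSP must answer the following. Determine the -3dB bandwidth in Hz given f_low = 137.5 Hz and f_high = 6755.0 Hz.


Bandwidth is the difference of -3dB frequencies:
BW = f_high - f_low
   = 6755.0 - 137.5
   = 6617.5 Hz

6617.5 Hz


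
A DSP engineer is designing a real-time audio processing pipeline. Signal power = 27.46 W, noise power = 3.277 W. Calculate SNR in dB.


SNR in decibels:
SNR = 10 * log10(Ps / Pn)
    = 10 * log10(27.46 / 3.277)
    = 10 * log10(8.3796)
    = 10 * 0.9232
    = 9.23 dB

9.23 dB


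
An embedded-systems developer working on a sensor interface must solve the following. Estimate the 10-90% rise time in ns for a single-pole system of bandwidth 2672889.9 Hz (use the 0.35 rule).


Rise time from bandwidth relationship:
tr = 0.35 / BW
   = 0.35 / 2672889.9
   = 1.309444134e-07 s
   = 130.9444 ns

130.9444 ns


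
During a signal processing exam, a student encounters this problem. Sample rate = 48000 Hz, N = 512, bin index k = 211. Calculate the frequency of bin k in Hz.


Frequency of DFT bin k:
f_k = k * fs / N
    = 211 * 48000 / 512
    = 10128000 / 512
    = 19781.25 Hz

19781.25 Hz


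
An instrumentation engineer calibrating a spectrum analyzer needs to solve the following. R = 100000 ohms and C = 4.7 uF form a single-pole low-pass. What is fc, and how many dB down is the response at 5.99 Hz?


Step 1 — cutoff frequency:
fc = 1 / (2*pi*R*C)
C = 4.7 uF = 4.7e-06 F
fc = 1 / (2*pi*100000*4.7e-06)
   = 0.338628 Hz

Step 2 — magnitude at f = 5.99 Hz:
|H(f)| = 1 / sqrt(1 + (f/fc)^2)
f/fc = 5.99 / 0.338628 = 17.689027
|H| = 1 / sqrt(1 + 312.901676) = 0.0564421
|H|_dB = 20*log10(0.0564421) = -24.97 dB

fc = 0.338628 Hz; |H(5.99 Hz)| = -24.97 dB


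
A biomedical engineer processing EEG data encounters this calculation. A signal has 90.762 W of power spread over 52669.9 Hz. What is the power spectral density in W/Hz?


Power spectral density:
PSD = P / BW
    = 90.762 / 52669.9
    = 0.00172322 W/Hz

0.00172322 W/Hz


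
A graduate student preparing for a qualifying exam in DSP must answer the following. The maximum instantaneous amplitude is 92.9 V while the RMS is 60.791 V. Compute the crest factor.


Crest factor is the ratio of peak to RMS:
CF = V_peak / V_rms
   = 92.9 / 60.791
   = 1.5282

1.5282


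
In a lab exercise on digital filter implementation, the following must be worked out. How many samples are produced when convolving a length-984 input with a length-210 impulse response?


Linear convolution output length:
L = N + M - 1
  = 984 + 210 - 1
  = 1193 samples

1193


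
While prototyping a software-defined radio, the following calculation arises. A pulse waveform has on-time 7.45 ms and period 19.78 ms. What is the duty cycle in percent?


Duty cycle as a percentage:
DC = (t_on / T) * 100
   = (7.45 / 19.78) * 100
   = 0.376643 * 100
   = 37.66 %

37.66 %


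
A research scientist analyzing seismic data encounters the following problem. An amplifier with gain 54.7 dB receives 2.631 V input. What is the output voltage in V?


Output voltage from dB gain:
V_out = V_in * 10^(gain_dB / 20)
      = 2.631 * 10^(54.7 / 20)
      = 2.631 * 543.250331
      = 1429.2916 V

1429.2916 V


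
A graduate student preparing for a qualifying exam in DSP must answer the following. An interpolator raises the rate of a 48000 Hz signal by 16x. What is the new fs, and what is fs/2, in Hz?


Step 1 — output sample rate after interpolation by L:
fs_out = L * fs_in = 16 * 48000 = 768000 Hz

Step 2 — Nyquist frequency of the output stream:
f_Nyq = fs_out / 2 = 768000 / 2 = 384000.0 Hz

fs_out = 768000 Hz; f_Nyquist = 384000.0 Hz


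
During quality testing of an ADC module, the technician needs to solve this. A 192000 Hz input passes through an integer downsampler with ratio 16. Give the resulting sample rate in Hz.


Decimation reduces the sample rate:
fs_out = fs_in / M
       = 192000 / 16
       = 12000.0 Hz

12000.0 Hz


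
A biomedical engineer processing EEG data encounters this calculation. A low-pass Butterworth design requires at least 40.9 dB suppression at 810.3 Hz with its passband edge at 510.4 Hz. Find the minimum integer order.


Butterworth filter order formula:
n = log10(10^(A/10) - 1) / (2 * log10(f_stop/f_pass))
10^(40.9/10) - 1 = 12301.6877
f_stop/f_pass = 810.3 / 510.4 = 1.5876
n = 10.1875 -> ceil = 11

11


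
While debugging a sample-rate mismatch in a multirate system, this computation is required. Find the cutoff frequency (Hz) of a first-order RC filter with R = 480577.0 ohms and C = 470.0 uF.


Cutoff frequency of a first-order RC filter:
fc = 1 / (2 * pi * R * C)
C = 470.0 uF = 0.00047 F
fc = 1 / (2 * pi * 480577.0 * 0.00047)
   = 1 / 1419.1905423232
   = 0.000705 Hz

0.000705 Hz


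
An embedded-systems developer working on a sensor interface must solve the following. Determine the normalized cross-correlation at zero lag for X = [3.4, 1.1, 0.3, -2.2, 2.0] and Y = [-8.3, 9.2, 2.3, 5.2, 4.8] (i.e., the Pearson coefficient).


Pearson correlation coefficient (population):
r = cov(X,Y) / (std(X) * std(Y))
Mean X = 0.92, Mean Y = 2.64
Cov(X,Y) = -6.2788
Std(X) = 1.869117, Std(Y) = 5.900034
r = -0.5694

-0.5694


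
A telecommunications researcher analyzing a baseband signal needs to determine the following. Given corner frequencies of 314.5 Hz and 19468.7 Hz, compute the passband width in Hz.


Bandwidth is the difference of -3dB frequencies:
BW = f_high - f_low
   = 19468.7 - 314.5
   = 19154.2 Hz

19154.2 Hz


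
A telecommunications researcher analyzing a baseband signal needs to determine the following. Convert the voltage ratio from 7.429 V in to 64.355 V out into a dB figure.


Voltage gain in dB:
G = 20 * log10(Vout / Vin)
  = 20 * log10(64.355 / 7.429)
  = 20 * log10(8.662673)
  = 20 * 0.937652
  = 18.75 dB

18.75 dB


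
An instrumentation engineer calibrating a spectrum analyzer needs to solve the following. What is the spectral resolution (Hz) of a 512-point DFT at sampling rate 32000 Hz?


DFT frequency resolution:
df = fs / N
   = 32000 / 512
   = 62.5 Hz

62.5 Hz


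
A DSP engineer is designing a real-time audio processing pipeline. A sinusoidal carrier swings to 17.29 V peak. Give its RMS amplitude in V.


RMS voltage for a sinusoidal waveform:
V_rms = V_peak / sqrt(2)
      = 17.29 / 1.414214
      = 12.226 V

12.226 V


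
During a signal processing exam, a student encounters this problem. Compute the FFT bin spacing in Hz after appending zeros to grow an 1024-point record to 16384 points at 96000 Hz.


Frequency resolution after zero-padding:
N_padded = 1024 * 16 = 16384
df = fs / N_padded
   = 96000 / 16384
   = 5.8594 Hz

5.8594 Hz


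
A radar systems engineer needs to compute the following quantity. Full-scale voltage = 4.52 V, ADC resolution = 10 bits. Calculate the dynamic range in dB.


Dynamic range from full-scale to LSB:
V_min = V_max / 2^bits = 4.52 / 2^10
DR = 20 * log10(V_max / V_min)
   = 20 * log10(2^10)
   = 20 * 10 * log10(2)
   = 60.21 dB

60.21 dB


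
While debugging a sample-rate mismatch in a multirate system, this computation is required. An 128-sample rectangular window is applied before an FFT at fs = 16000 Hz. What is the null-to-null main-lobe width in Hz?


Main lobe width for a rectangular window:
Width = 2 * fs / N
      = 2 * 16000 / 128
      = 32000 / 128
      = 250.0 Hz

250.0 Hz


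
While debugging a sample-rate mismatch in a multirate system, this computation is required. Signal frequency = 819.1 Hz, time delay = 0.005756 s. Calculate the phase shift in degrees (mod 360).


Phase shift from frequency and time delay:
phi = 360 * f * t_delay
    = 360 * 819.1 * 0.005756
    = 1697.31 degrees
    mod 360 = 257.31 degrees

257.31 degrees


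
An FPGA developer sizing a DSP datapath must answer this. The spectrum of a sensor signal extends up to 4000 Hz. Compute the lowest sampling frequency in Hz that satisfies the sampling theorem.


The Nyquist rate is twice the maximum frequency component.
fs_min = 2 * fmax
      = 2 * 4000
      = 8000 Hz

8000


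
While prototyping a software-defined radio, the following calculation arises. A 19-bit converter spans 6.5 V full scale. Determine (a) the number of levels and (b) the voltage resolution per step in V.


Step 1 — number of quantization levels:
L = 2^N = 2^19 = 524288

Step 2 — LSB step size:
delta = Vfs / L
      = 6.5 / 524288
      = 1.24e-05 V

Levels = 524288; step size = 1.24e-05 V


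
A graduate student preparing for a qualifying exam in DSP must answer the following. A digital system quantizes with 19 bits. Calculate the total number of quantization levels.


Number of quantization levels = 2^N
= 2^19
= 524288

524288


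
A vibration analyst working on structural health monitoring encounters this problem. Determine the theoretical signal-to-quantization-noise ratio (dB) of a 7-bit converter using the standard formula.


Theoretical SNR for a full-scale sinusoid:
SNR = 6.02 * N + 1.76
    = 6.02 * 7 + 1.76
    = 42.14 + 1.76
    = 43.9 dB

43.9 dB


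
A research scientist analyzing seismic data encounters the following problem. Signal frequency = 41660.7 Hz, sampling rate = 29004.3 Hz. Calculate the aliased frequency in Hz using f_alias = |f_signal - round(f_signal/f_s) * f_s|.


Compute the nearest integer multiple of fs to the signal:
n = round(41660.7 / 29004.3) = 1
f_alias = |41660.7 - 1 * 29004.3|
        = |41660.7 - 29004.3|
        = 12656.4 Hz

12656.4


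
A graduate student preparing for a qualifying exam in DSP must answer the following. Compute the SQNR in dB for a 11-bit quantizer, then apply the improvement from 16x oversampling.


Step 1 — baseline SQNR at Nyquist:
SQNR_base = 6.02*N + 1.76
          = 6.02*11 + 1.76
          = 67.98 dB

Step 2 — oversampling processing gain:
G = 10*log10(OSR) = 10*log10(16) = 12.04 dB

Step 3 — total:
SQNR_total = 67.98 + 12.04 = 80.02 dB

Base SQNR = 67.98 dB; oversampled SQNR = 80.02 dB


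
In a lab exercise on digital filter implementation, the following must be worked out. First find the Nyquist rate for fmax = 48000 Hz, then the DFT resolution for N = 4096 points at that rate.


Step 1 — Nyquist sampling rate:
fs = 2 * fmax = 2 * 48000 = 96000 Hz

Step 2 — DFT bin spacing:
df = fs / N = 96000 / 4096 = 23.4375 Hz

23.4375 Hz


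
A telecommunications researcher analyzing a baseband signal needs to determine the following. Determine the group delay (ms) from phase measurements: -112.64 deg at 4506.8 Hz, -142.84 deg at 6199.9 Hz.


Group delay from phase difference:
tau = -d(phi)/d(omega)
d(phi) = -30.2 deg = -0.527089 rad
d(omega) = 2*pi*(6199.9 - 4506.8) = 10638.061 rad/s
tau = -(-0.527089) / 10638.061
    = 0.0495 ms

0.0495 ms


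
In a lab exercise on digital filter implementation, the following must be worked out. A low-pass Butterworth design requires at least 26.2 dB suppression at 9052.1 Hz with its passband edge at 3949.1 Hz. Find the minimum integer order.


Butterworth filter order formula:
n = log10(10^(A/10) - 1) / (2 * log10(f_stop/f_pass))
10^(26.2/10) - 1 = 415.8694
f_stop/f_pass = 9052.1 / 3949.1 = 2.2922
n = 3.6349 -> ceil = 4

4


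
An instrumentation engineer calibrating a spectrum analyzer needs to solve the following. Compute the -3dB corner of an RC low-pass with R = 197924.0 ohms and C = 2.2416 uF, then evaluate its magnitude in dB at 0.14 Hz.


Step 1 — cutoff frequency:
fc = 1 / (2*pi*R*C)
C = 2.2416 uF = 2.2416e-06 F
fc = 1 / (2*pi*197924.0*2.2416e-06)
   = 0.358727 Hz

Step 2 — magnitude at f = 0.14 Hz:
|H(f)| = 1 / sqrt(1 + (f/fc)^2)
f/fc = 0.14 / 0.358727 = 0.390269
|H| = 1 / sqrt(1 + 0.15231) = 0.9315697
|H|_dB = 20*log10(0.9315697) = -0.62 dB

fc = 0.358727 Hz; |H(0.14 Hz)| = -0.62 dB


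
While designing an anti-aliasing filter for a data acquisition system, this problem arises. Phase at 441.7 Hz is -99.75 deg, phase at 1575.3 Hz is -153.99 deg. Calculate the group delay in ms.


Group delay from phase difference:
tau = -d(phi)/d(omega)
d(phi) = -54.24 deg = -0.946667 rad
d(omega) = 2*pi*(1575.3 - 441.7) = 7122.6189 rad/s
tau = -(-0.946667) / 7122.6189
    = 0.1329 ms

0.1329 ms


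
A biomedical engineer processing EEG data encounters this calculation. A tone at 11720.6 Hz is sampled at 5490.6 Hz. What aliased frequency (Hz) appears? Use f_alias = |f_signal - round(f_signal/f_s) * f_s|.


Compute the nearest integer multiple of fs to the signal:
n = round(11720.6 / 5490.6) = 2
f_alias = |11720.6 - 2 * 5490.6|
        = |11720.6 - 10981.2|
        = 739.4 Hz

739.4


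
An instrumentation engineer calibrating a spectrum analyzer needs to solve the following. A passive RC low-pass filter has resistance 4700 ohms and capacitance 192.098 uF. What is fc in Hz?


Cutoff frequency of a first-order RC filter:
fc = 1 / (2 * pi * R * C)
C = 192.098 uF = 0.000192098 F
fc = 1 / (2 * pi * 4700 * 0.000192098)
   = 1 / 5.6728404563513
   = 0.176279 Hz

0.176279 Hz


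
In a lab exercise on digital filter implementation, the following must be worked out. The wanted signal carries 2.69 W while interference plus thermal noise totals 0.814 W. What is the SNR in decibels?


SNR in decibels:
SNR = 10 * log10(Ps / Pn)
    = 10 * log10(2.69 / 0.814)
    = 10 * log10(3.3047)
    = 10 * 0.5191
    = 5.19 dB

5.19 dB


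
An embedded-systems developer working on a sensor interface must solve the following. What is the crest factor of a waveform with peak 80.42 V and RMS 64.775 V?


Crest factor is the ratio of peak to RMS:
CF = V_peak / V_rms
   = 80.42 / 64.775
   = 1.2415

1.2415


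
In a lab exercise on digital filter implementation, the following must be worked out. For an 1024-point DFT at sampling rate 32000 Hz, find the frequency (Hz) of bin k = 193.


Frequency of DFT bin k:
f_k = k * fs / N
    = 193 * 32000 / 1024
    = 6176000 / 1024
    = 6031.25 Hz

6031.25 Hz


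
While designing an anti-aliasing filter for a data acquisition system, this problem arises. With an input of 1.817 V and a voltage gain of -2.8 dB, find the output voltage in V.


Output voltage from dB gain:
V_out = V_in * 10^(gain_dB / 20)
      = 1.817 * 10^(-2.8 / 20)
      = 1.817 * 0.724436
      = 1.3163 V

1.3163 V


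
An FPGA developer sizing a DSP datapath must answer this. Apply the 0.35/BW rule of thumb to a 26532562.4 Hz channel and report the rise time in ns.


Rise time from bandwidth relationship:
tr = 0.35 / BW
   = 0.35 / 26532562.4
   = 1.319133805e-08 s
   = 13.1913 ns

13.1913 ns


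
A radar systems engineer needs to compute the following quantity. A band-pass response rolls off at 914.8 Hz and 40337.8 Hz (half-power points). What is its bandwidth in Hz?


Bandwidth is the difference of -3dB frequencies:
BW = f_high - f_low
   = 40337.8 - 914.8
   = 39423.0 Hz

39423.0 Hz


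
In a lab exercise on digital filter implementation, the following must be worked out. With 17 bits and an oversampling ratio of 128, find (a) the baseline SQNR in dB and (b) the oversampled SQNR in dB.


Step 1 — baseline SQNR at Nyquist:
SQNR_base = 6.02*N + 1.76
          = 6.02*17 + 1.76
          = 104.1 dB

Step 2 — oversampling processing gain:
G = 10*log10(OSR) = 10*log10(128) = 21.07 dB

Step 3 — total:
SQNR_total = 104.1 + 21.07 = 125.17 dB

Base SQNR = 104.1 dB; oversampled SQNR = 125.17 dB


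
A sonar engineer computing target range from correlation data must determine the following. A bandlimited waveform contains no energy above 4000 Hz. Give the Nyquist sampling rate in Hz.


The Nyquist rate is twice the maximum frequency component.
fs_min = 2 * fmax
      = 2 * 4000
      = 8000 Hz

8000


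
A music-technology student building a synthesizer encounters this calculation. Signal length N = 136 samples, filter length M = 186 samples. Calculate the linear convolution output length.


Linear convolution output length:
L = N + M - 1
  = 136 + 186 - 1
  = 321 samples

321


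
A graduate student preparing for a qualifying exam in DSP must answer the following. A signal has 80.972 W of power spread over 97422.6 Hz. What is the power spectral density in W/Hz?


Power spectral density:
PSD = P / BW
    = 80.972 / 97422.6
    = 0.00083114 W/Hz

0.00083114 W/Hz


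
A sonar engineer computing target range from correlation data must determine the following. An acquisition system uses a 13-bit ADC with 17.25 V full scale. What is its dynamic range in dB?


Dynamic range from full-scale to LSB:
V_min = V_max / 2^bits = 17.25 / 2^13
DR = 20 * log10(V_max / V_min)
   = 20 * log10(2^13)
   = 20 * 13 * log10(2)
   = 78.27 dB

78.27 dB


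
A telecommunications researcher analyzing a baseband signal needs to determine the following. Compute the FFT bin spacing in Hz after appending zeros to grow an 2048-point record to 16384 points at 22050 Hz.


Frequency resolution after zero-padding:
N_padded = 2048 * 8 = 16384
df = fs / N_padded
   = 22050 / 16384
   = 1.3458 Hz

1.3458 Hz


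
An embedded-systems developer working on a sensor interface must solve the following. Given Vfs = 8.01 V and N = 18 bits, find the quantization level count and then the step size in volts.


Step 1 — number of quantization levels:
L = 2^N = 2^18 = 262144

Step 2 — LSB step size:
delta = Vfs / L
      = 8.01 / 262144
      = 3.056e-05 V

Levels = 262144; step size = 3.056e-05 V


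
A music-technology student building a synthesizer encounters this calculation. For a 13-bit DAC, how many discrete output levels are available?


Number of quantization levels = 2^N
= 2^13
= 8192

8192


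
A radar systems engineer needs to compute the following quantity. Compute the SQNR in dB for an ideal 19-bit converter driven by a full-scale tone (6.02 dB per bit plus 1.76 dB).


Theoretical SNR for a full-scale sinusoid:
SNR = 6.02 * N + 1.76
    = 6.02 * 19 + 1.76
    = 114.38 + 1.76
    = 116.14 dB

116.14 dB


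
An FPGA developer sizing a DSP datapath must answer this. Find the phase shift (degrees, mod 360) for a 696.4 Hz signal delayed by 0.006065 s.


Phase shift from frequency and time delay:
phi = 360 * f * t_delay
    = 360 * 696.4 * 0.006065
    = 1520.52 degrees
    mod 360 = 80.52 degrees

80.52 degrees


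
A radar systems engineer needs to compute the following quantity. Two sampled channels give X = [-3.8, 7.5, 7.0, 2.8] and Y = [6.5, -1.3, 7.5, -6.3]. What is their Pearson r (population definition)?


Pearson correlation coefficient (population):
r = cov(X,Y) / (std(X) * std(Y))
Mean X = 3.375, Mean Y = 1.6
Cov(X,Y) = -5.2975
Std(X) = 4.526795, Std(Y) = 5.692978
r = -0.2056

-0.2056


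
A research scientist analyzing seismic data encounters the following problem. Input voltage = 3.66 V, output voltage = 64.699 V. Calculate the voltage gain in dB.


Voltage gain in dB:
G = 20 * log10(Vout / Vin)
  = 20 * log10(64.699 / 3.66)
  = 20 * log10(17.677322)
  = 20 * 1.247416
  = 24.95 dB

24.95 dB


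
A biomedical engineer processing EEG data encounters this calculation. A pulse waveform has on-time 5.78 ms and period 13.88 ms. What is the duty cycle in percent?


Duty cycle as a percentage:
DC = (t_on / T) * 100
   = (5.78 / 13.88) * 100
   = 0.416427 * 100
   = 41.64 %

41.64 %


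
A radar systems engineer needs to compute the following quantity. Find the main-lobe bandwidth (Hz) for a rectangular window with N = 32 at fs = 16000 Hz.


Main lobe width for a rectangular window:
Width = 2 * fs / N
      = 2 * 16000 / 32
      = 32000 / 32
      = 1000.0 Hz

1000.0 Hz


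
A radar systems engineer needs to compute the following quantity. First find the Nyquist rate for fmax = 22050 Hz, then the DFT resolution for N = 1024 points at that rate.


Step 1 — Nyquist sampling rate:
fs = 2 * fmax = 2 * 22050 = 44100 Hz

Step 2 — DFT bin spacing:
df = fs / N = 44100 / 1024 = 43.0664 Hz

43.0664 Hz


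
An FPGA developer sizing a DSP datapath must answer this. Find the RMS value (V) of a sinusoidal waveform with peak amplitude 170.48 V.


RMS voltage for a sinusoidal waveform:
V_rms = V_peak / sqrt(2)
      = 170.48 / 1.414214
      = 120.548 V

120.548 V


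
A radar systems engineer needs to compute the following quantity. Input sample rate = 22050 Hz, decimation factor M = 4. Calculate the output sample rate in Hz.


Decimation reduces the sample rate:
fs_out = fs_in / M
       = 22050 / 4
       = 5512.5 Hz

5512.5 Hz


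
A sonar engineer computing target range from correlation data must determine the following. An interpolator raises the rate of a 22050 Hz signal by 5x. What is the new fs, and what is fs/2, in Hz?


Step 1 — output sample rate after interpolation by L:
fs_out = L * fs_in = 5 * 22050 = 110250 Hz

Step 2 — Nyquist frequency of the output stream:
f_Nyq = fs_out / 2 = 110250 / 2 = 55125.0 Hz

fs_out = 110250 Hz; f_Nyquist = 55125.0 Hz


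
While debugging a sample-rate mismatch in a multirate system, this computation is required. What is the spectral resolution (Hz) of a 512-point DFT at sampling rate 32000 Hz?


DFT frequency resolution:
df = fs / N
   = 32000 / 512
   = 62.5 Hz

62.5 Hz


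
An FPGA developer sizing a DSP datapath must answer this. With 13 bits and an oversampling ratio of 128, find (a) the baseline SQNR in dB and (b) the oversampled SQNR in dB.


Step 1 — baseline SQNR at Nyquist:
SQNR_base = 6.02*N + 1.76
          = 6.02*13 + 1.76
          = 80.02 dB

Step 2 — oversampling processing gain:
G = 10*log10(OSR) = 10*log10(128) = 21.07 dB

Step 3 — total:
SQNR_total = 80.02 + 21.07 = 101.09 dB

Base SQNR = 80.02 dB; oversampled SQNR = 101.09 dB


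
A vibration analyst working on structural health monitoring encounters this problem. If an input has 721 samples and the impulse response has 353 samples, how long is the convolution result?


Linear convolution output length:
L = N + M - 1
  = 721 + 353 - 1
  = 1073 samples

1073


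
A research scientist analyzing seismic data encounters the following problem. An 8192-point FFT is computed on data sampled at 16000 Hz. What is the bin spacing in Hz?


DFT frequency resolution:
df = fs / N
   = 16000 / 8192
   = 1.9531 Hz

1.9531 Hz


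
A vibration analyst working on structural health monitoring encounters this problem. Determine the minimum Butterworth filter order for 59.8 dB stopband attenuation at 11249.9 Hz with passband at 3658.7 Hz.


Butterworth filter order formula:
n = log10(10^(A/10) - 1) / (2 * log10(f_stop/f_pass))
10^(59.8/10) - 1 = 954991.586
f_stop/f_pass = 11249.9 / 3658.7 = 3.0748
n = 6.1293 -> ceil = 7

7


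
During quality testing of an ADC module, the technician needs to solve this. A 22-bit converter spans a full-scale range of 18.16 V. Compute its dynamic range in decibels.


Dynamic range from full-scale to LSB:
V_min = V_max / 2^bits = 18.16 / 2^22
DR = 20 * log10(V_max / V_min)
   = 20 * log10(2^22)
   = 20 * 22 * log10(2)
   = 132.45 dB

132.45 dB


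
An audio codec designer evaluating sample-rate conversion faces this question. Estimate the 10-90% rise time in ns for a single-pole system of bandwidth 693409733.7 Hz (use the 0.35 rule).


Rise time from bandwidth relationship:
tr = 0.35 / BW
   = 0.35 / 693409733.7
   = 5.047520722e-10 s
   = 0.5048 ns

0.5048 ns


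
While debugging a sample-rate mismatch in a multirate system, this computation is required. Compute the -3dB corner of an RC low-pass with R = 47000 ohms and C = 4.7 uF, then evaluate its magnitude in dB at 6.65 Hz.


Step 1 — cutoff frequency:
fc = 1 / (2*pi*R*C)
C = 4.7 uF = 4.7e-06 F
fc = 1 / (2*pi*47000*4.7e-06)
   = 0.720484 Hz

Step 2 — magnitude at f = 6.65 Hz:
|H(f)| = 1 / sqrt(1 + (f/fc)^2)
f/fc = 6.65 / 0.720484 = 9.229907
|H| = 1 / sqrt(1 + 85.191183) = 0.1077131
|H|_dB = 20*log10(0.1077131) = -19.35 dB

fc = 0.720484 Hz; |H(6.65 Hz)| = -19.35 dB


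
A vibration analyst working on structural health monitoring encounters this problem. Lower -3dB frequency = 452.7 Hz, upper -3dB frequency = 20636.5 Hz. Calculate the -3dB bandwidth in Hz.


Bandwidth is the difference of -3dB frequencies:
BW = f_high - f_low
   = 20636.5 - 452.7
   = 20183.8 Hz

20183.8 Hz


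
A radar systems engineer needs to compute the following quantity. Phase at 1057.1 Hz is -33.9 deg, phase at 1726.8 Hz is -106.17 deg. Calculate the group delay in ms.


Group delay from phase difference:
tau = -d(phi)/d(omega)
d(phi) = -72.27 deg = -1.261349 rad
d(omega) = 2*pi*(1726.8 - 1057.1) = 4207.8492 rad/s
tau = -(-1.261349) / 4207.8492
    = 0.2998 ms

0.2998 ms


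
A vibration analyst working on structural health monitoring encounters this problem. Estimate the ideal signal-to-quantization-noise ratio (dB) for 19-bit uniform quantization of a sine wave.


Theoretical SNR for a full-scale sinusoid:
SNR = 6.02 * N + 1.76
    = 6.02 * 19 + 1.76
    = 114.38 + 1.76
    = 116.14 dB

116.14 dB


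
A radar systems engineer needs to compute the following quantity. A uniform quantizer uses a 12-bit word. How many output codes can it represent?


Number of quantization levels = 2^N
= 2^12
= 4096

4096


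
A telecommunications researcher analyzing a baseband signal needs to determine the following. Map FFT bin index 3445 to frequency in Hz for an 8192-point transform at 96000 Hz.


Frequency of DFT bin k:
f_k = k * fs / N
    = 3445 * 96000 / 8192
    = 330720000 / 8192
    = 40371.094 Hz

40371.094 Hz


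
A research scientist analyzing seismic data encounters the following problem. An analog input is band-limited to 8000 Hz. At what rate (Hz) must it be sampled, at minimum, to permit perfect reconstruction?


The Nyquist rate is twice the maximum frequency component.
fs_min = 2 * fmax
      = 2 * 8000
      = 16000 Hz

16000


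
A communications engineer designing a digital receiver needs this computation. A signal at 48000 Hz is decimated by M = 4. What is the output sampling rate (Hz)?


Decimation reduces the sample rate:
fs_out = fs_in / M
       = 48000 / 4
       = 12000.0 Hz

12000.0 Hz


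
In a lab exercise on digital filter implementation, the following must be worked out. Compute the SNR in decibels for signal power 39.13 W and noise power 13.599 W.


SNR in decibels:
SNR = 10 * log10(Ps / Pn)
    = 10 * log10(39.13 / 13.599)
    = 10 * log10(2.8774)
    = 10 * 0.459
    = 4.59 dB

4.59 dB


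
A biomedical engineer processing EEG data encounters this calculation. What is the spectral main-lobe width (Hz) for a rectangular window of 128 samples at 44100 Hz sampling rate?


Main lobe width for a rectangular window:
Width = 2 * fs / N
      = 2 * 44100 / 128
      = 88200 / 128
      = 689.062 Hz

689.062 Hz


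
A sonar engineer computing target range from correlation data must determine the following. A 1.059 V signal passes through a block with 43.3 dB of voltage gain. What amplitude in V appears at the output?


Output voltage from dB gain:
V_out = V_in * 10^(gain_dB / 20)
      = 1.059 * 10^(43.3 / 20)
      = 1.059 * 146.217717
      = 154.8446 V

154.8446 V


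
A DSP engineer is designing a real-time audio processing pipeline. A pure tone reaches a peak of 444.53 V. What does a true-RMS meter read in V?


RMS voltage for a sinusoidal waveform:
V_rms = V_peak / sqrt(2)
      = 444.53 / 1.414214
      = 314.33 V

314.33 V


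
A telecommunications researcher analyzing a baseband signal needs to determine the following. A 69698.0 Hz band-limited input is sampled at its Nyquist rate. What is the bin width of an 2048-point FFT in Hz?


Step 1 — Nyquist sampling rate:
fs = 2 * fmax = 2 * 69698.0 = 139396.0 Hz

Step 2 — DFT bin spacing:
df = fs / N = 139396.0 / 2048 = 68.0645 Hz

68.0645 Hz


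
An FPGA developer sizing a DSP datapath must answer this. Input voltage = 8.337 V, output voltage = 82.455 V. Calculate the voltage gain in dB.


Voltage gain in dB:
G = 20 * log10(Vout / Vin)
  = 20 * log10(82.455 / 8.337)
  = 20 * log10(9.890248)
  = 20 * 0.995207
  = 19.9 dB

19.9 dB


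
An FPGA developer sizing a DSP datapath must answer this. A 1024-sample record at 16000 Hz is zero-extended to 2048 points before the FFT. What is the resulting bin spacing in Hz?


Frequency resolution after zero-padding:
N_padded = 1024 * 2 = 2048
df = fs / N_padded
   = 16000 / 2048
   = 7.8125 Hz

7.8125 Hz


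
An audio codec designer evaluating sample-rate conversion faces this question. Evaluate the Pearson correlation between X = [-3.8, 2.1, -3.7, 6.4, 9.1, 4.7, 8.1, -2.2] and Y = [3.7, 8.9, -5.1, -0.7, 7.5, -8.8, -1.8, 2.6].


Pearson correlation coefficient (population):
r = cov(X,Y) / (std(X) * std(Y))
Mean X = 2.5875, Mean Y = 0.7875
Cov(X,Y) = 1.163594
Std(X) = 4.940758, Std(Y) = 5.680325
r = 0.0415

0.0415


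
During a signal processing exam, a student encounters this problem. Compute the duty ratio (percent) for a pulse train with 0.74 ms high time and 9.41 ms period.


Duty cycle as a percentage:
DC = (t_on / T) * 100
   = (0.74 / 9.41) * 100
   = 0.07864 * 100
   = 7.86 %

7.86 %


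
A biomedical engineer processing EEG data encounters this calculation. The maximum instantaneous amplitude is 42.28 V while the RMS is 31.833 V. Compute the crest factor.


Crest factor is the ratio of peak to RMS:
CF = V_peak / V_rms
   = 42.28 / 31.833
   = 1.3282

1.3282


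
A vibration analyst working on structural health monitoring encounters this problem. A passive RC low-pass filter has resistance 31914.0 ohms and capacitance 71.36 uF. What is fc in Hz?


Cutoff frequency of a first-order RC filter:
fc = 1 / (2 * pi * R * C)
C = 71.36 uF = 7.136e-05 F
fc = 1 / (2 * pi * 31914.0 * 7.136e-05)
   = 1 / 14.309219655748
   = 0.069885 Hz

0.069885 Hz


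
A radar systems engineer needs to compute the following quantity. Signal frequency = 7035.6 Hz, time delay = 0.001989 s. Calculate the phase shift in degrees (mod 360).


Phase shift from frequency and time delay:
phi = 360 * f * t_delay
    = 360 * 7035.6 * 0.001989
    = 5037.77 degrees
    mod 360 = 357.77 degrees

357.77 degrees


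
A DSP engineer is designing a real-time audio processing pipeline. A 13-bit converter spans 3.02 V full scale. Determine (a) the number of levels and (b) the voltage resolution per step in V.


Step 1 — number of quantization levels:
L = 2^N = 2^13 = 8192

Step 2 — LSB step size:
delta = Vfs / L
      = 3.02 / 8192
      = 0.00036865 V

Levels = 8192; step size = 0.00036865 V


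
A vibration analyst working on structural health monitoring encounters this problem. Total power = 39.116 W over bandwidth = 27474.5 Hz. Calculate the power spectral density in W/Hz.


Power spectral density:
PSD = P / BW
    = 39.116 / 27474.5
    = 0.00142372 W/Hz

0.00142372 W/Hz


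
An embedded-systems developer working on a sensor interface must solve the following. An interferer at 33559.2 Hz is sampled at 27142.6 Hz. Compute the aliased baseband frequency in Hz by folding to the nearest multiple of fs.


Compute the nearest integer multiple of fs to the signal:
n = round(33559.2 / 27142.6) = 1
f_alias = |33559.2 - 1 * 27142.6|
        = |33559.2 - 27142.6|
        = 6416.6 Hz

6416.6


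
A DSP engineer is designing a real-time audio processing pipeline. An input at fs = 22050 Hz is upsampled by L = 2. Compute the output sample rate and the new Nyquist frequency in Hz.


Step 1 — output sample rate after interpolation by L:
fs_out = L * fs_in = 2 * 22050 = 44100 Hz

Step 2 — Nyquist frequency of the output stream:
f_Nyq = fs_out / 2 = 44100 / 2 = 22050.0 Hz

fs_out = 44100 Hz; f_Nyquist = 22050.0 Hz


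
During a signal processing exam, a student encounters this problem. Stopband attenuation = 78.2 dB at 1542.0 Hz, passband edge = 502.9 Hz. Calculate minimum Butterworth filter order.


Butterworth filter order formula:
n = log10(10^(A/10) - 1) / (2 * log10(f_stop/f_pass))
10^(78.2/10) - 1 = 66069343.8008
f_stop/f_pass = 1542.0 / 502.9 = 3.0662
n = 8.0353 -> ceil = 9

9


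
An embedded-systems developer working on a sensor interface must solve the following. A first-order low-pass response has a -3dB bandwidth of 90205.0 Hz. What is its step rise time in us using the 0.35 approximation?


Rise time from bandwidth relationship:
tr = 0.35 / BW
   = 0.35 / 90205.0
   = 3.880050995e-06 s
   = 3.8801 us

3.8801 us


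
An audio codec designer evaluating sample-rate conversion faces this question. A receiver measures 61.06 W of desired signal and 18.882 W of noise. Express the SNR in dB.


SNR in decibels:
SNR = 10 * log10(Ps / Pn)
    = 10 * log10(61.06 / 18.882)
    = 10 * log10(3.2338)
    = 10 * 0.5097
    = 5.1 dB

5.1 dB


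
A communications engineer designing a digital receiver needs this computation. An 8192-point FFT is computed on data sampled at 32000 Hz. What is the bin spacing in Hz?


DFT frequency resolution:
df = fs / N
   = 32000 / 8192
   = 3.9062 Hz

3.9062 Hz


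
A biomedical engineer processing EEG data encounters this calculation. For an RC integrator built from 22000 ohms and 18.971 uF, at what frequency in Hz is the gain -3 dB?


Cutoff frequency of a first-order RC filter:
fc = 1 / (2 * pi * R * C)
C = 18.971 uF = 1.8971e-05 F
fc = 1 / (2 * pi * 22000 * 1.8971e-05)
   = 1 / 2.6223627861751
   = 0.381335 Hz

0.381335 Hz


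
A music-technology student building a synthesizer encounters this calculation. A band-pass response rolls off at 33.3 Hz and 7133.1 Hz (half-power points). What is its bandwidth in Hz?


Bandwidth is the difference of -3dB frequencies:
BW = f_high - f_low
   = 7133.1 - 33.3
   = 7099.8 Hz

7099.8 Hz


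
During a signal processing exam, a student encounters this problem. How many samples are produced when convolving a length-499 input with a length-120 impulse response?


Linear convolution output length:
L = N + M - 1
  = 499 + 120 - 1
  = 618 samples

618


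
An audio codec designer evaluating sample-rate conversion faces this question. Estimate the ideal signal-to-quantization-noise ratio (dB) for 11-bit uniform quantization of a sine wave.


Theoretical SNR for a full-scale sinusoid:
SNR = 6.02 * N + 1.76
    = 6.02 * 11 + 1.76
    = 66.22 + 1.76
    = 67.98 dB

67.98 dB


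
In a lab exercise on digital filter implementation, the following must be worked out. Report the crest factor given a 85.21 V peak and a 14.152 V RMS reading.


Crest factor is the ratio of peak to RMS:
CF = V_peak / V_rms
   = 85.21 / 14.152
   = 6.0211

6.0211


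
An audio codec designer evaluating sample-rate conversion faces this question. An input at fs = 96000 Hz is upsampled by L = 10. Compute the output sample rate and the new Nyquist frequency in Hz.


Step 1 — output sample rate after interpolation by L:
fs_out = L * fs_in = 10 * 96000 = 960000 Hz

Step 2 — Nyquist frequency of the output stream:
f_Nyq = fs_out / 2 = 960000 / 2 = 480000.0 Hz

fs_out = 960000 Hz; f_Nyquist = 480000.0 Hz


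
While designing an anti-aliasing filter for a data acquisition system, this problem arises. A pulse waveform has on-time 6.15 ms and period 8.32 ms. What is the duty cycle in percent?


Duty cycle as a percentage:
DC = (t_on / T) * 100
   = (6.15 / 8.32) * 100
   = 0.739183 * 100
   = 73.92 %

73.92 %


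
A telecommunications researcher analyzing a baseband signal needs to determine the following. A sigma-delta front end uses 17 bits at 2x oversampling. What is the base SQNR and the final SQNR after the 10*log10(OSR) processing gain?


Step 1 — baseline SQNR at Nyquist:
SQNR_base = 6.02*N + 1.76
          = 6.02*17 + 1.76
          = 104.1 dB

Step 2 — oversampling processing gain:
G = 10*log10(OSR) = 10*log10(2) = 3.01 dB

Step 3 — total:
SQNR_total = 104.1 + 3.01 = 107.11 dB

Base SQNR = 104.1 dB; oversampled SQNR = 107.11 dB
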